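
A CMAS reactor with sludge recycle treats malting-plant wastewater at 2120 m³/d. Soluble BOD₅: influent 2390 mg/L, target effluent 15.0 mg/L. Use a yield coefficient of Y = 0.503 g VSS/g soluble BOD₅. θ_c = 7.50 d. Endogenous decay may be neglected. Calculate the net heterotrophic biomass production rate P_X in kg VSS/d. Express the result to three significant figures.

With endogenous decay neglected, the observed yield equals the true yield: Y_obs = Y = 0.503 g VSS/g soluble BOD₅.
Mass of soluble BOD₅ removed per day: Q(S₀ − S) = 2120 × 2375 g/m³ = 5035 kg/d.
Biomass produced: P_X = Y_obs·Q·ΔS = 0.5030 × 5035 ≈ 2533 kg VSS/d.

P_X ≈ 2530 kg VSS/d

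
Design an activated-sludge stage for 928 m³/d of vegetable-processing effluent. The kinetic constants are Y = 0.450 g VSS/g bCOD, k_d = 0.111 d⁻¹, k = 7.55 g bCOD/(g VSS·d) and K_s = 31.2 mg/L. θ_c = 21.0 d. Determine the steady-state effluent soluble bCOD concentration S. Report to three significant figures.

Effluent substrate depends only on kinetics and SRT: S = K_s(1 + k_d θ_c) / [θ_c(Yk − k_d) − 1] = 31.2 × (1 + 0.111 × 21.0) / [21.0 × (0.450 × 7.55 − 0.111) − 1] = 103.9 / 68.02 = 1.528 mg/L.

S ≈ 1.53 mg/L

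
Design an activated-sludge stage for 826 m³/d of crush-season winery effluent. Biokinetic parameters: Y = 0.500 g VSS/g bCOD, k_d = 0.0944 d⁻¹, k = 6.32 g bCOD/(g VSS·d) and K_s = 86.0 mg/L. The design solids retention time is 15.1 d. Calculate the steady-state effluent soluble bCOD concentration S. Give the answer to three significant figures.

For a completely mixed reactor with recycle the Lawrence–McCarty relation gives S = K_s·(1 + k_d·θ_c) / [θ_c·(Y·k − k_d) − 1] = 86.0 × (1 + 0.0944 × 15.1) / [15.1 × (0.500 × 6.32 − 0.0944) − 1] = 208.6 / 45.29 = 4.606 mg/L.

S ≈ 4.61 mg/L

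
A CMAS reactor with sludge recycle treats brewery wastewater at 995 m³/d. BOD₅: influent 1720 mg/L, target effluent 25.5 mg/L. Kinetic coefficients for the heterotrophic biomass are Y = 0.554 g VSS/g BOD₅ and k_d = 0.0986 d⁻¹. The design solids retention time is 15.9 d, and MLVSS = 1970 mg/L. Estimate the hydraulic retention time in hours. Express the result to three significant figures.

Steady-state biomass mass balance: V·X·(1 + k_d·θ_c) = Y·Q·(S₀ − S)·θ_c, so V = 0.554 × 995 × (1720 − 25.5) × 15.9 / [1970 × (1 + 0.0986 × 15.9)] = 1.49×10^7 / 5058 = 2936 m³.
τ = V/Q = 2936/995 = 2.951 d, or 70.82 h.

τ ≈ 70.8 h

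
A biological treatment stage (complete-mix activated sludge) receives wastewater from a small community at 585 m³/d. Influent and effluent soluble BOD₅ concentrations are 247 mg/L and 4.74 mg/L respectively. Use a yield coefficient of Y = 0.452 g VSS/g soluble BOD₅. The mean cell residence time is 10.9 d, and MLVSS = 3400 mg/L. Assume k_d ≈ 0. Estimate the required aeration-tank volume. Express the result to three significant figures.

With k_d = 0 the design equation reduces to V = Y Q (S₀−S) θ_c / X = 0.452 × 585 × (247 − 4.74) × 10.9 / 3400 = 205.4 m³.

V ≈ 205 m³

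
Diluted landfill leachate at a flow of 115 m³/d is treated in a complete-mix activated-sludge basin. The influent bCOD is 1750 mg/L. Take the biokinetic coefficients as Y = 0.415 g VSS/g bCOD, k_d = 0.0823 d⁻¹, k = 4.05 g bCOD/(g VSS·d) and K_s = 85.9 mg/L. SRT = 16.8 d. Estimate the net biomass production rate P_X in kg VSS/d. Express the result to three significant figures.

P_X ≈ 34.9 kg VSS/d

Effluent substrate depends only on kinetics and SRT: S = K_s(1 + k_d θ_c) / [θ_c(Yk − k_d) − 1] = 85.9 × (1 + 0.0823 × 16.8) / [16.8 × (0.415 × 4.05 − 0.0823) − 1] = 204.7 / 25.85 = 7.916 mg/L.
Y_obs = Y / (1 + k_d θ_c) = 0.415 / (1 + 0.0823 × 16.8) = 0.415 / 2.383 = 0.1742.
Mass of bCOD removed per day: Q(S₀ − S) = 115 × 1742 g/m³ = 200.3 kg/d.
P_X = Y_obs · Q(S₀ − S) = 0.1742 × 200.3 = 34.89 kg VSS/d.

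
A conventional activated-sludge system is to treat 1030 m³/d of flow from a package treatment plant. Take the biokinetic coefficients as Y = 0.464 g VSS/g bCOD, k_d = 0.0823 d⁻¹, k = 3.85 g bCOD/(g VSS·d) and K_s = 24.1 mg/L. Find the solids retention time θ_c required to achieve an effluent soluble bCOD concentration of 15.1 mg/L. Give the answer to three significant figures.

From 1/θ_c = Y·k·S/(K_s + S) − k_d: Y·k·S/(K_s+S) = 0.464 × 3.85 × 15.1 / (24.1 + 15.1) = 0.6881 d⁻¹.
θ_c = 1/(μ − k_d) = 1/(0.6881 − 0.0823) = 1/0.6058 = 1.651 d.

θ_c ≈ 1.65 d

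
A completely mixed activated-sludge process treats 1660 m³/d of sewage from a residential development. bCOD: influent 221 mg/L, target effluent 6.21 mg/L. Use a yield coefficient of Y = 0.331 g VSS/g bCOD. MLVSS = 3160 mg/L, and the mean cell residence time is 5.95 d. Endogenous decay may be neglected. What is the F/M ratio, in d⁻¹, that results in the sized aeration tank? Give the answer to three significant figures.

Biomass mass balance (decay neglected): V·X = Y·Q·(S₀ − S)·θ_c, so V = 0.331 × 1660 × (221 − 6.21) × 5.95 / 3160 = 222.2 m³.
F/M = applied load / biomass = Q·S₀/(V·X) = 1660 × 221 / (222.2 × 3160) = 0.5224 d⁻¹.

F/M ≈ 0.522 d⁻¹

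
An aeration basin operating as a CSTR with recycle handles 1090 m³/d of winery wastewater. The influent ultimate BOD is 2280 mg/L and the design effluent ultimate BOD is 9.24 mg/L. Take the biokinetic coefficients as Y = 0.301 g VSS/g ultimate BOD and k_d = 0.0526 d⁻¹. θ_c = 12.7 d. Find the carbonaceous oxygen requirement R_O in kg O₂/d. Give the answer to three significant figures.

Observed yield with endogenous decay: Y_obs = Y / (1 + k_d·θ_c) = 0.301 / (1 + 0.0526 × 12.7) = 0.301 / 1.668 = 0.1805 g VSS/g ultimate BOD.
ΔS = 2280 − 9.24 = 2271 mg/L, so the substrate removal rate is 1090 × 2271/1000 = 2475 kg ultimate BOD/d.
P_X = Y_obs·Q·(S₀ − S) = 0.1805 × 2475 = 446.6 kg VSS/d.
R_O = Q·(S₀ − S) − 1.42·P_X = 2475 − 1.42 × 446.6 = 1841 kg O₂/d.

R_O ≈ 1840 kg O₂/d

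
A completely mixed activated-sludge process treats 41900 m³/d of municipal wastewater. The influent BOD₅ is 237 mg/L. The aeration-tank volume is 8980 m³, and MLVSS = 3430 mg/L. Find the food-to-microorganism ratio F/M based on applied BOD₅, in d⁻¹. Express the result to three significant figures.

F/M = Q·S₀ / (V·X) = 41900 × 237 / (8980 × 3430) = 0.3224 g BOD₅·(g VSS·d)⁻¹.

F/M ≈ 0.322 d⁻¹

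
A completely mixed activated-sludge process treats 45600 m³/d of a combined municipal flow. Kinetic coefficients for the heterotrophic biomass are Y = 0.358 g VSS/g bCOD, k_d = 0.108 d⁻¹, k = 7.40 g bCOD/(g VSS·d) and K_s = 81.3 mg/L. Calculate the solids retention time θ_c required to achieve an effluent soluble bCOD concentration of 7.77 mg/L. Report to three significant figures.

At the target effluent, Y k S/(K_s+S) = 0.358×7.40×7.77/89.07 = 0.2311 d⁻¹.
1/θ_c = 0.2311 − 0.108 = 0.1231 d⁻¹, so θ_c = 8.123 d.

θ_c ≈ 8.12 d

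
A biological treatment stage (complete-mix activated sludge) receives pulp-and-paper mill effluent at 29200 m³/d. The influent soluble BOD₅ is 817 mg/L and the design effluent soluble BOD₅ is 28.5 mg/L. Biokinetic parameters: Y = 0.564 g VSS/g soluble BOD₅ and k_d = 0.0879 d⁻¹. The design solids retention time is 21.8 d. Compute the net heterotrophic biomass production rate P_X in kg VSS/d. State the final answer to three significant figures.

Correct the yield for decay: Y_obs = Y/(1 + k_d θ_c) = 0.564 / (1 + 0.0879 × 21.8) = 0.564 / 2.916 = 0.1934.
Mass of soluble BOD₅ removed per day: Q(S₀ − S) = 29200 × 788.5 g/m³ = 23024 kg/d.
So the net sludge growth is P_X = 0.1934 × 23024 = 4453 kg VSS/d.

P_X ≈ 4450 kg VSS/d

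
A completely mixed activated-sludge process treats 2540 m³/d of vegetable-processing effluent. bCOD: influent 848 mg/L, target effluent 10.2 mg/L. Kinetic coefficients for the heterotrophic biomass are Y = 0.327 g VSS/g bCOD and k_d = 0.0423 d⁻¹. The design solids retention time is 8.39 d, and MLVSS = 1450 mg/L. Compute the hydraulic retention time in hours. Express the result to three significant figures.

Steady-state biomass mass balance: V·X·(1 + k_d·θ_c) = Y·Q·(S₀ − S)·θ_c, so V = 0.327 × 2540 × (848 − 10.2) × 8.39 / [1450 × (1 + 0.0423 × 8.39)] = 5.84×10^6 / 1965 = 2972 m³.
τ = V/Q = 2972/2540 = 1.170 d, or 28.08 h.

τ ≈ 28.1 h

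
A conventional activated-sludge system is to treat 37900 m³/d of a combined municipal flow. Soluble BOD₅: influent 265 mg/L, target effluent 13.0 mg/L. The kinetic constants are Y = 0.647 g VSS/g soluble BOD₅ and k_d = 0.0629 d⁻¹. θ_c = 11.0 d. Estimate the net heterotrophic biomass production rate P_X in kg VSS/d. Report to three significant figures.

The observed yield is Y_obs = Y/(1 + k_d·θ_c) = 0.647 / (1 + 0.0629 × 11.0) = 0.647 / 1.692 = 0.3824 g VSS per g soluble BOD₅ removed.
ΔS = 265 − 13.0 = 252.0 mg/L, so the substrate removal rate is 37900 × 252.0/1000 = 9551 kg soluble BOD₅/d.
Net biomass production P_X = Y_obs × Q·(S₀ − S) = 0.3824 × 9551 = 3652 kg VSS/d.

P_X ≈ 3650 kg VSS/d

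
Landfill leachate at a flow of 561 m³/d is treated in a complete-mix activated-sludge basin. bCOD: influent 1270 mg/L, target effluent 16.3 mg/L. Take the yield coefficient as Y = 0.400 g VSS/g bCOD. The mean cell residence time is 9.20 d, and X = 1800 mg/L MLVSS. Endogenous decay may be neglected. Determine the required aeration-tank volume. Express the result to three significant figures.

V ≈ 1440 m³

Biomass mass balance (decay neglected): V·X = Y·Q·(S₀ − S)·θ_c, so V = 0.400 × 561 × (1270 − 16.3) × 9.20 / 1800 = 1438 m³.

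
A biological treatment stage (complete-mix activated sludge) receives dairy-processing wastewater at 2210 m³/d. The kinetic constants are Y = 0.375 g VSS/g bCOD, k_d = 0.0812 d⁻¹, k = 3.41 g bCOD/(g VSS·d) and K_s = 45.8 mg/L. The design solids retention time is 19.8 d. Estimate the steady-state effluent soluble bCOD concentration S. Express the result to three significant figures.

S ≈ 5.26 mg/L

For a completely mixed reactor with recycle the Lawrence–McCarty relation gives S = K_s·(1 + k_d·θ_c) / [θ_c·(Y·k − k_d) − 1] = 45.8 × (1 + 0.0812 × 19.8) / [19.8 × (0.375 × 3.41 − 0.0812) − 1] = 119.4 / 22.71 = 5.259 mg/L.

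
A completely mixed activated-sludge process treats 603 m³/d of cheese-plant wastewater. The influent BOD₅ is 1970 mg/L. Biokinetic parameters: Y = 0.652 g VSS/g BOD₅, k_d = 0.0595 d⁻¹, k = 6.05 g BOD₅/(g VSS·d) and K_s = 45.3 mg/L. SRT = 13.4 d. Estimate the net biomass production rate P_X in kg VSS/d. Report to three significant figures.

From the Monod/SRT balance for a CMAS, S = K_s·(1+k_d θ_c)/[θ_c·(Y k − k_d) − 1] = 45.3 × (1 + 0.0595 × 13.4) / [13.4 × (0.652 × 6.05 − 0.0595) − 1] = 81.42 / 51.06 = 1.595 mg/L.
Observed yield with endogenous decay: Y_obs = Y / (1 + k_d·θ_c) = 0.652 / (1 + 0.0595 × 13.4) = 0.652 / 1.797 = 0.3628 g VSS/g BOD₅.
Mass of BOD₅ removed per day: Q(S₀ − S) = 603 × 1968 g/m³ = 1187 kg/d.
P_X = Y_obs · Q(S₀ − S) = 0.3628 × 1187 = 430.6 kg VSS/d.

P_X ≈ 431 kg VSS/d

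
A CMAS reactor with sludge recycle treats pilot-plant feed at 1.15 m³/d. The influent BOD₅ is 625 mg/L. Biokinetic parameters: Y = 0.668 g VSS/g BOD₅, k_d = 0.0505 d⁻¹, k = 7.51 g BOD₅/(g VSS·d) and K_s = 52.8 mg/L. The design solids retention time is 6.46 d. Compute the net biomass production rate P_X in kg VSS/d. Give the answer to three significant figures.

For a completely mixed reactor with recycle the Lawrence–McCarty relation gives S = K_s·(1 + k_d·θ_c) / [θ_c·(Y·k − k_d) − 1] = 52.8 × (1 + 0.0505 × 6.46) / [6.46 × (0.668 × 7.51 − 0.0505) − 1] = 70.02 / 31.08 = 2.253 mg/L.
The observed yield is Y_obs = Y/(1 + k_d·θ_c) = 0.668 / (1 + 0.0505 × 6.46) = 0.668 / 1.326 = 0.5037 g VSS per g BOD₅ removed.
Mass of BOD₅ removed per day: Q(S₀ − S) = 1.15 × 622.8 g/m³ = 0.7162 kg/d.
P_X = Y_obs · Q(S₀ − S) = 0.5037 × 0.7162 = 0.3607 kg VSS/d.

P_X ≈ 0.361 kg VSS/d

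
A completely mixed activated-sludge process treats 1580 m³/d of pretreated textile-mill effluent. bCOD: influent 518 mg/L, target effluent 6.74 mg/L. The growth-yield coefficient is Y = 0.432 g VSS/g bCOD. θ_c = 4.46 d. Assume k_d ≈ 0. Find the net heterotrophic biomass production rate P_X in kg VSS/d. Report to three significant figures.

Since k_d ≈ 0, Y_obs = Y = 0.432 g VSS/g bCOD.
Q·(S₀ − S) = 1580 × (518 − 6.74) × 10⁻³ = 807.8 kg/d removed.
P_X = Y_obs · Q(S₀ − S) = 0.4320 × 807.8 = 349.0 kg VSS/d.

P_X ≈ 349 kg VSS/d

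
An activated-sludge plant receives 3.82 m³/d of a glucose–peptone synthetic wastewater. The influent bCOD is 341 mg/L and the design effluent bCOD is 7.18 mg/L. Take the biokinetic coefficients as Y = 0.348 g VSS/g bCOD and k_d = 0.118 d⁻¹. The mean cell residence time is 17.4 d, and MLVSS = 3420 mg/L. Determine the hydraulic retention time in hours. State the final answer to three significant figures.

From the SRT design equation V = Y Q (S₀−S) θ_c / [X (1 + k_d θ_c)] = 0.348 × 3.82 × (341 − 7.18) × 17.4 / [3420 × (1 + 0.118 × 17.4)] = 7.72×10^3 / 10442 = 0.7395 m³.
HRT = V/Q = 0.7395 m³ / 3.82 m³·d⁻¹ = 0.1936 d × 24 = 4.646 h.

τ ≈ 4.65 h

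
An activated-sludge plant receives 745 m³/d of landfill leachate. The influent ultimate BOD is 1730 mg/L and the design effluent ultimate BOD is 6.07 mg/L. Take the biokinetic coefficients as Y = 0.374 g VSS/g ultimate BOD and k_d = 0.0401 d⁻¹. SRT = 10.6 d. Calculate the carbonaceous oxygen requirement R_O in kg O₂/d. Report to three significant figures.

R_O ≈ 806 kg O₂/d

The observed yield is Y_obs = Y/(1 + k_d·θ_c) = 0.374 / (1 + 0.0401 × 10.6) = 0.374 / 1.425 = 0.2624 g VSS per g ultimate BOD removed.
Substrate removed = Q·(S₀ − S) = 745 m³/d × (1730 − 6.07) g/m³ = 1.28×10^6 g/d = 1284 kg/d.
Net sludge production P_X = 0.2624 × 1284 = 337.1 kg VSS/d.
Carbonaceous O₂ demand = substrate oxidised − cell-mass equivalent = 1284 − 1.42 × 337.1 = 805.7 kg O₂/d.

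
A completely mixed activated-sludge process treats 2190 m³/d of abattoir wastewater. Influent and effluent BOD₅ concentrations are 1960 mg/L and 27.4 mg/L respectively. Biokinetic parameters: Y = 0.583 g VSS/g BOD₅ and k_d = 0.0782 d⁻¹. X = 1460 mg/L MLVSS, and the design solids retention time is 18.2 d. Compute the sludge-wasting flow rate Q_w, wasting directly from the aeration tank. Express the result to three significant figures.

Rearranging the biomass balance for a CMAS with decay, V = Y·Q·ΔS·θ_c / [X·(1+k_d θ_c)] = 0.583 × 2190 × (1960 − 27.4) × 18.2 / [1460 × (1 + 0.0782 × 18.2)] = 4.49×10^7 / 3538 = 12693 m³.
For wasting at MLVSS concentration, Q_w = V/θ_c = 12693/18.2 = 697.4 m³/d.

Q_w ≈ 697 m³/d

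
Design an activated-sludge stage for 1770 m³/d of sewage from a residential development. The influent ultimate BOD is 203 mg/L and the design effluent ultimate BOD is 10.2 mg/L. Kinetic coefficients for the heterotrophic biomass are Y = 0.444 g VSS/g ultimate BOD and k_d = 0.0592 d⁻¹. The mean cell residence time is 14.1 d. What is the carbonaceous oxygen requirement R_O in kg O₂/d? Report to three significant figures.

R_O ≈ 224 kg O₂/d

Observed yield with endogenous decay: Y_obs = Y / (1 + k_d·θ_c) = 0.444 / (1 + 0.0592 × 14.1) = 0.444 / 1.835 = 0.2420 g VSS/g ultimate BOD.
ΔS = 203 − 10.2 = 192.8 mg/L, so the substrate removal rate is 1770 × 192.8/1000 = 341.3 kg ultimate BOD/d.
P_X = Y_obs·Q·(S₀ − S) = 0.2420 × 341.3 = 82.58 kg VSS/d.
Carbonaceous O₂ demand = substrate oxidised − cell-mass equivalent = 341.3 − 1.42 × 82.58 = 224.0 kg O₂/d.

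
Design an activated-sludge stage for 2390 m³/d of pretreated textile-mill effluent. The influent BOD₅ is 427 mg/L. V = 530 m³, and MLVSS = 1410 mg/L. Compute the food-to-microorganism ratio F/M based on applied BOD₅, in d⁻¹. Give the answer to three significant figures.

F/M ≈ 1.37 d⁻¹

Food-to-microorganism ratio F/M = Q S₀ / (V X) = 2390 × 427 / (530.0 × 1410) = 1.366 d⁻¹.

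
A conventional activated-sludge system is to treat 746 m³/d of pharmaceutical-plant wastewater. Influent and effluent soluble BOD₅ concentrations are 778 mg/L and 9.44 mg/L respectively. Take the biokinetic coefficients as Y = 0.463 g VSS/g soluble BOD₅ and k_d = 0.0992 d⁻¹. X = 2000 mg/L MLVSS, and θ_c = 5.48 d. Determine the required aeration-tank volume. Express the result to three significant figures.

V ≈ 471 m³

Steady-state biomass mass balance: V·X·(1 + k_d·θ_c) = Y·Q·(S₀ − S)·θ_c, so V = 0.463 × 746 × (778 − 9.44) × 5.48 / [2000 × (1 + 0.0992 × 5.48)] = 1.45×10^6 / 3087 = 471.2 m³.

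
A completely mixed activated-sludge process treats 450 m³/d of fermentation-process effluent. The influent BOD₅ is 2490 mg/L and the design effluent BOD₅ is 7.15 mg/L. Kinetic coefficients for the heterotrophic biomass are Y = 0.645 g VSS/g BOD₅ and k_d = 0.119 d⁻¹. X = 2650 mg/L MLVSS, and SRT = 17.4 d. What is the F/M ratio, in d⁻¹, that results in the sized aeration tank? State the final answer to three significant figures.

F/M ≈ 0.274 d⁻¹

Rearranging the biomass balance for a CMAS with decay, V = Y·Q·ΔS·θ_c / [X·(1+k_d θ_c)] = 0.645 × 450 × (2490 − 7.15) × 17.4 / [2650 × (1 + 0.119 × 17.4)] = 1.25×10^7 / 8137 = 1541 m³.
F/M = applied load / biomass = Q·S₀/(V·X) = 450 × 2490 / (1541 × 2650) = 0.2744 d⁻¹.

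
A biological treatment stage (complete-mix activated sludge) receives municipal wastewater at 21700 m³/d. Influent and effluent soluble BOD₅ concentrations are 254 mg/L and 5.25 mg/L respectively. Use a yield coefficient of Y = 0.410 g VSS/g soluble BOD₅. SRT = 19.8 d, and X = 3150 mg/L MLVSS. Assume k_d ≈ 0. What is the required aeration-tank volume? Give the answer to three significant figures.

V·X = Y·Q·ΔS·θ_c gives V = 0.410 × 21700 × (254 − 5.25) × 19.8 / 3150 = 13911 m³.

V ≈ 13900 m³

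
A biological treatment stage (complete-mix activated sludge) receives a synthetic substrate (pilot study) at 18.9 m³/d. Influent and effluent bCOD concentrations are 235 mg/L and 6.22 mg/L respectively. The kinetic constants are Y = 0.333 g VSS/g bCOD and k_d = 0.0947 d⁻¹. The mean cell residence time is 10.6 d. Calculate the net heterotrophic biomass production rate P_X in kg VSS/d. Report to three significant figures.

P_X ≈ 0.719 kg VSS/d

Observed yield with endogenous decay: Y_obs = Y / (1 + k_d·θ_c) = 0.333 / (1 + 0.0947 × 10.6) = 0.333 / 2.004 = 0.1662 g VSS/g bCOD.
Substrate removed = Q·(S₀ − S) = 18.9 m³/d × (235 − 6.22) g/m³ = 4.32×10^3 g/d = 4.324 kg/d.
Net biomass production P_X = Y_obs × Q·(S₀ − S) = 0.1662 × 4.324 = 0.7186 kg VSS/d.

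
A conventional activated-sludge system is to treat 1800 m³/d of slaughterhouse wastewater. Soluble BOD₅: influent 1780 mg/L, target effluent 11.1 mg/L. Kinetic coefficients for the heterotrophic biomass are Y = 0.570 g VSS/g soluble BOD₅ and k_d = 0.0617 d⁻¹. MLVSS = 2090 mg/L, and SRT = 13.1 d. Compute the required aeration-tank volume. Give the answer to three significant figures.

Rearranging the biomass balance for a CMAS with decay, V = Y·Q·ΔS·θ_c / [X·(1+k_d θ_c)] = 0.570 × 1800 × (1780 − 11.1) × 13.1 / [2090 × (1 + 0.0617 × 13.1)] = 2.38×10^7 / 3779 = 6291 m³.

V ≈ 6290 m³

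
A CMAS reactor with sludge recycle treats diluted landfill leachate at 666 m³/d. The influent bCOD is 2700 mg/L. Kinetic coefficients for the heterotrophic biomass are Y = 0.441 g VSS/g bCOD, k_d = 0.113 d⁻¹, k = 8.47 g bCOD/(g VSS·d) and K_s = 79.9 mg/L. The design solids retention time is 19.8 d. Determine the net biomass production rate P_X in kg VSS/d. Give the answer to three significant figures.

From the Monod/SRT balance for a CMAS, S = K_s·(1+k_d θ_c)/[θ_c·(Y k − k_d) − 1] = 79.9 × (1 + 0.113 × 19.8) / [19.8 × (0.441 × 8.47 − 0.113) − 1] = 258.7 / 70.72 = 3.658 mg/L.
Observed yield with endogenous decay: Y_obs = Y / (1 + k_d·θ_c) = 0.441 / (1 + 0.113 × 19.8) = 0.441 / 3.237 = 0.1362 g VSS/g bCOD.
Q·(S₀ − S) = 666 × (2700 − 3.66) × 10⁻³ = 1796 kg/d removed.
Net biomass production P_X = Y_obs × Q·(S₀ − S) = 0.1362 × 1796 = 244.6 kg VSS/d.

P_X ≈ 245 kg VSS/d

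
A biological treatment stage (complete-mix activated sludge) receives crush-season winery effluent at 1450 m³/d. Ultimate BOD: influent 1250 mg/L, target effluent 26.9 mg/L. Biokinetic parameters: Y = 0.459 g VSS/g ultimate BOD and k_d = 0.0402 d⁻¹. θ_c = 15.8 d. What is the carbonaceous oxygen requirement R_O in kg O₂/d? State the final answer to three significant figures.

R_O ≈ 1070 kg O₂/d

The observed yield is Y_obs = Y/(1 + k_d·θ_c) = 0.459 / (1 + 0.0402 × 15.8) = 0.459 / 1.635 = 0.2807 g VSS per g ultimate BOD removed.
Substrate removed = Q·(S₀ − S) = 1450 m³/d × (1250 − 26.9) g/m³ = 1.77×10^6 g/d = 1773 kg/d.
P_X = Y_obs·Q·(S₀ − S) = 0.2807 × 1773 = 497.8 kg VSS/d.
R_O = Q·ΔS − 1.42 P_X = 1773 − 706.9 = 1067 kg O₂/d.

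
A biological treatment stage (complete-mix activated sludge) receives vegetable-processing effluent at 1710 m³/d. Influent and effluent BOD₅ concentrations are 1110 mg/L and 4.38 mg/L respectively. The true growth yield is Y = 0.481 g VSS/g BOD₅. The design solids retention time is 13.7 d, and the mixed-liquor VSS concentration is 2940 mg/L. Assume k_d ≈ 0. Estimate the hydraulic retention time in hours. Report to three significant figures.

τ ≈ 59.5 h

With k_d = 0 the design equation reduces to V = Y Q (S₀−S) θ_c / X = 0.481 × 1710 × (1110 − 4.38) × 13.7 / 2940 = 4238 m³.
τ = V/Q = 4238/1710 = 2.478 d, or 59.48 h.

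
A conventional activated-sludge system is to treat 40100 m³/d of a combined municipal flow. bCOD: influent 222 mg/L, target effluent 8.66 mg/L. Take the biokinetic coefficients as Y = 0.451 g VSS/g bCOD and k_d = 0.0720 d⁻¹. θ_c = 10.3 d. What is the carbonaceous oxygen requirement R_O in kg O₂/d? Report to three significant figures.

Observed yield with endogenous decay: Y_obs = Y / (1 + k_d·θ_c) = 0.451 / (1 + 0.0720 × 10.3) = 0.451 / 1.742 = 0.2590 g VSS/g bCOD.
ΔS = 222 − 8.66 = 213.3 mg/L, so the substrate removal rate is 40100 × 213.3/1000 = 8555 kg bCOD/d.
P_X = Y_obs·Q·(S₀ − S) = 0.2590 × 8555 = 2215 kg VSS/d.
R_O = Q·ΔS − 1.42 P_X = 8555 − 3146 = 5409 kg O₂/d.

R_O ≈ 5410 kg O₂/d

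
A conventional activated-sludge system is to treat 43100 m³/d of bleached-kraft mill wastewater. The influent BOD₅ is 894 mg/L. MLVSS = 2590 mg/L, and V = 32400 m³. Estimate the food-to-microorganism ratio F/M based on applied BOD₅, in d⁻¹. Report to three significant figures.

F/M ≈ 0.459 d⁻¹

F/M = applied load / biomass = Q·S₀/(V·X) = 43100 × 894 / (32400 × 2590) = 0.4592 d⁻¹.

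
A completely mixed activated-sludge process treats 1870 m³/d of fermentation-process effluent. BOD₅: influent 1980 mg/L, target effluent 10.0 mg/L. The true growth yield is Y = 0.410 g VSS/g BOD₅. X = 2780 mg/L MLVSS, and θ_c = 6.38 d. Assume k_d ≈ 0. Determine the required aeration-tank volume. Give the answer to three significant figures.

V·X = Y·Q·ΔS·θ_c gives V = 0.410 × 1870 × (1980 − 10.0) × 6.38 / 2780 = 3466 m³.

V ≈ 3470 m³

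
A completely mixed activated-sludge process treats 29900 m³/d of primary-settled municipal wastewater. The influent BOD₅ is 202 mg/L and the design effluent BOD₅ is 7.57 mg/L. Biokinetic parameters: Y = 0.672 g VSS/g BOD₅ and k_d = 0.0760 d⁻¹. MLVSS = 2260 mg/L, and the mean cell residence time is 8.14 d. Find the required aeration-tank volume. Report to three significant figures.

Rearranging the biomass balance for a CMAS with decay, V = Y·Q·ΔS·θ_c / [X·(1+k_d θ_c)] = 0.672 × 29900 × (202 − 7.57) × 8.14 / [2260 × (1 + 0.0760 × 8.14)] = 3.18×10^7 / 3658 = 8693 m³.

V ≈ 8690 m³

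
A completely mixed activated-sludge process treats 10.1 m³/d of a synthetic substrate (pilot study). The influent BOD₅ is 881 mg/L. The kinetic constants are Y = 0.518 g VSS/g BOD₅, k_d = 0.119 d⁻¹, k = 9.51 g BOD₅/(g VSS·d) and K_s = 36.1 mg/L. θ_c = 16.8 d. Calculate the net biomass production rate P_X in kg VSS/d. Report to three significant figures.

P_X ≈ 1.53 kg VSS/d

For a completely mixed reactor with recycle the Lawrence–McCarty relation gives S = K_s·(1 + k_d·θ_c) / [θ_c·(Y·k − k_d) − 1] = 36.1 × (1 + 0.119 × 16.8) / [16.8 × (0.518 × 9.51 − 0.119) − 1] = 108.3 / 79.76 = 1.357 mg/L.
The observed yield is Y_obs = Y/(1 + k_d·θ_c) = 0.518 / (1 + 0.119 × 16.8) = 0.518 / 2.999 = 0.1727 g VSS per g BOD₅ removed.
Mass of BOD₅ removed per day: Q(S₀ − S) = 10.1 × 879.6 g/m³ = 8.884 kg/d.
So the net sludge growth is P_X = 0.1727 × 8.884 = 1.534 kg VSS/d.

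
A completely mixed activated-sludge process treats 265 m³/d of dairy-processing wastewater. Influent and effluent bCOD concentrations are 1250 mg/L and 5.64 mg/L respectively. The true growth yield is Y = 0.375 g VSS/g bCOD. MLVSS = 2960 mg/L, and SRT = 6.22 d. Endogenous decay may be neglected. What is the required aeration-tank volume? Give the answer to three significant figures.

V ≈ 260 m³

Biomass mass balance (decay neglected): V·X = Y·Q·(S₀ − S)·θ_c, so V = 0.375 × 265 × (1250 − 5.64) × 6.22 / 2960 = 259.8 m³.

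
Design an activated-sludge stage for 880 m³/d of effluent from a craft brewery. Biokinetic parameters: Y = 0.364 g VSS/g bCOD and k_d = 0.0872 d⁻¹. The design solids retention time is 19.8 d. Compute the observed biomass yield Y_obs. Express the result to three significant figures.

The observed yield is Y_obs = Y/(1 + k_d·θ_c) = 0.364 / (1 + 0.0872 × 19.8) = 0.364 / 2.727 = 0.1335 g VSS per g bCOD removed.

Y_obs ≈ 0.134 g VSS/g bCOD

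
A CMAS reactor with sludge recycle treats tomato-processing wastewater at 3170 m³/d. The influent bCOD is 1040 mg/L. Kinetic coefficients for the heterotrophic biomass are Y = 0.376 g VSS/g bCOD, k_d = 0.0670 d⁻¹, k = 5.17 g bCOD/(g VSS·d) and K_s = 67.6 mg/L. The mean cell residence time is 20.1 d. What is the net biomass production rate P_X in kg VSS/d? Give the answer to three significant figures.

For a completely mixed reactor with recycle the Lawrence–McCarty relation gives S = K_s·(1 + k_d·θ_c) / [θ_c·(Y·k − k_d) − 1] = 67.6 × (1 + 0.0670 × 20.1) / [20.1 × (0.376 × 5.17 − 0.0670) − 1] = 158.6 / 36.73 = 4.319 mg/L.
Correct the yield for decay: Y_obs = Y/(1 + k_d θ_c) = 0.376 / (1 + 0.0670 × 20.1) = 0.376 / 2.347 = 0.1602.
Mass of bCOD removed per day: Q(S₀ − S) = 3170 × 1036 g/m³ = 3283 kg/d.
P_X = Y_obs · Q(S₀ − S) = 0.1602 × 3283 = 526.0 kg VSS/d.

P_X ≈ 526 kg VSS/d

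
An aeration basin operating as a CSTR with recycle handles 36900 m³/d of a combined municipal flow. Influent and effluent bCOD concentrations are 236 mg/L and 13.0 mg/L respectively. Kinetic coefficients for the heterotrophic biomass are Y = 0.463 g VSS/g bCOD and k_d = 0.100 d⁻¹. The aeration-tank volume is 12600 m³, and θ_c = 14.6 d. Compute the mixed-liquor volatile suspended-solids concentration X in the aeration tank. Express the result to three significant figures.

X ≈ 1790 mg/L

Solving the biomass balance for X: X = Y Q (S₀−S) θ_c / [V (1+k_d θ_c)] = 0.463 × 36900 × (236 − 13.0) × 14.6 / [12600 × (1 + 0.100 × 14.6)] = 1795 mg/L.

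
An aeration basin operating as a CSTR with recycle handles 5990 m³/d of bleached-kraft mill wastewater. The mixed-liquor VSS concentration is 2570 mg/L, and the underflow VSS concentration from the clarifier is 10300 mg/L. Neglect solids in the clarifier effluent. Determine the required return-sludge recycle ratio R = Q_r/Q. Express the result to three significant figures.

R ≈ 0.332

R = Q_r/Q = X/(X_r − X) = 2570 / (10300 − 2570) = 0.3325.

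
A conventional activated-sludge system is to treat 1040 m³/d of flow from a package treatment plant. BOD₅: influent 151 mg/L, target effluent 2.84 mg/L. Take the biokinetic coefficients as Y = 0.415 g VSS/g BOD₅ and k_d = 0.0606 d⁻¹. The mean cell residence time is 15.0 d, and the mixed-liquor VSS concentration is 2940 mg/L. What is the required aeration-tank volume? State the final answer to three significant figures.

Rearranging the biomass balance for a CMAS with decay, V = Y·Q·ΔS·θ_c / [X·(1+k_d θ_c)] = 0.415 × 1040 × (151 − 2.84) × 15.0 / [2940 × (1 + 0.0606 × 15.0)] = 9.59×10^5 / 5612 = 170.9 m³.

V ≈ 171 m³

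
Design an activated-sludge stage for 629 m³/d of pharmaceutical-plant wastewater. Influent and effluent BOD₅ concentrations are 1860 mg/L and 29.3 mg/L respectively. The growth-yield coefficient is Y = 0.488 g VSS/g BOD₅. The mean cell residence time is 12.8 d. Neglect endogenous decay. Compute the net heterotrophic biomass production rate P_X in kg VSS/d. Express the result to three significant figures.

No decay correction is needed, so Y_obs = Y = 0.488.
Substrate removed = Q·(S₀ − S) = 629 m³/d × (1860 − 29.3) g/m³ = 1.15×10^6 g/d = 1152 kg/d.
So the net sludge growth is P_X = 0.4880 × 1152 = 561.9 kg VSS/d.

P_X ≈ 562 kg VSS/d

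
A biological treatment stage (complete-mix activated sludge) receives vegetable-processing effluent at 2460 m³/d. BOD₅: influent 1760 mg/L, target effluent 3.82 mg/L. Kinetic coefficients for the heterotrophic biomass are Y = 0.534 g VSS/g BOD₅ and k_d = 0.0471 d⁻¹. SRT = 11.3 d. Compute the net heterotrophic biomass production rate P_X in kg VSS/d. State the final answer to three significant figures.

P_X ≈ 1510 kg VSS/d

Observed yield with endogenous decay: Y_obs = Y / (1 + k_d·θ_c) = 0.534 / (1 + 0.0471 × 11.3) = 0.534 / 1.532 = 0.3485 g VSS/g BOD₅.
Substrate removed = Q·(S₀ − S) = 2460 m³/d × (1760 − 3.82) g/m³ = 4.32×10^6 g/d = 4320 kg/d.
Net biomass production P_X = Y_obs × Q·(S₀ − S) = 0.3485 × 4320 = 1506 kg VSS/d.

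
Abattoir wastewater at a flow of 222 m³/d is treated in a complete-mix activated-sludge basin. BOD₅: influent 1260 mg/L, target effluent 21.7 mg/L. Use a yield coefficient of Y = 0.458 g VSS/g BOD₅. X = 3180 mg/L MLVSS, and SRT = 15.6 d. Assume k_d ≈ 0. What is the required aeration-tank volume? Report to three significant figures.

With k_d = 0 the design equation reduces to V = Y Q (S₀−S) θ_c / X = 0.458 × 222 × (1260 − 21.7) × 15.6 / 3180 = 617.6 m³.

V ≈ 618 m³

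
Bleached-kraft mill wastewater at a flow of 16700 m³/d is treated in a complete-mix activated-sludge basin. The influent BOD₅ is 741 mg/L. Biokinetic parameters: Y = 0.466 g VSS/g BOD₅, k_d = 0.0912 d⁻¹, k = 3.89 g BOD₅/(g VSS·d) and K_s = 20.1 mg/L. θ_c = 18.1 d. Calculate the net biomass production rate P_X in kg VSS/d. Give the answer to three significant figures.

P_X ≈ 2170 kg VSS/d

Effluent substrate depends only on kinetics and SRT: S = K_s(1 + k_d θ_c) / [θ_c(Yk − k_d) − 1] = 20.1 × (1 + 0.0912 × 18.1) / [18.1 × (0.466 × 3.89 − 0.0912) − 1] = 53.28 / 30.16 = 1.767 mg/L.
Correct the yield for decay: Y_obs = Y/(1 + k_d θ_c) = 0.466 / (1 + 0.0912 × 18.1) = 0.466 / 2.651 = 0.1758.
ΔS = 741 − 1.77 = 739.2 mg/L, so the substrate removal rate is 16700 × 739.2/1000 = 12345 kg BOD₅/d.
Net biomass production P_X = Y_obs × Q·(S₀ − S) = 0.1758 × 12345 = 2170 kg VSS/d.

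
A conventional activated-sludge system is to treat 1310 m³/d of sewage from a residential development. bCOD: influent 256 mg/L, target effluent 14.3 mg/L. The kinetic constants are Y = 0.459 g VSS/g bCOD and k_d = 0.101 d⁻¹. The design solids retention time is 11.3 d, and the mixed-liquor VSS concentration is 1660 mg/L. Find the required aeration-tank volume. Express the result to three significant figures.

V ≈ 462 m³

From the SRT design equation V = Y Q (S₀−S) θ_c / [X (1 + k_d θ_c)] = 0.459 × 1310 × (256 − 14.3) × 11.3 / [1660 × (1 + 0.101 × 11.3)] = 1.64×10^6 / 3555 = 462.0 m³.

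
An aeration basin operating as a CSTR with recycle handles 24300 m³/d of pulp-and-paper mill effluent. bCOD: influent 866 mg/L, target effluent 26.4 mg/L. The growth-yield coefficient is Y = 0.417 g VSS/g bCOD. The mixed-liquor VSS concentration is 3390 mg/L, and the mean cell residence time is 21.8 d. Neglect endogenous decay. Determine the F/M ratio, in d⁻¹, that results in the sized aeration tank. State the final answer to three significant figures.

Biomass mass balance (decay neglected): V·X = Y·Q·(S₀ − S)·θ_c, so V = 0.417 × 24300 × (866 − 26.4) × 21.8 / 3390 = 54711 m³.
F/M = Q·S₀ / (V·X) = 24300 × 866 / (54711 × 3390) = 0.1135 g bCOD·(g VSS·d)⁻¹.

F/M ≈ 0.113 d⁻¹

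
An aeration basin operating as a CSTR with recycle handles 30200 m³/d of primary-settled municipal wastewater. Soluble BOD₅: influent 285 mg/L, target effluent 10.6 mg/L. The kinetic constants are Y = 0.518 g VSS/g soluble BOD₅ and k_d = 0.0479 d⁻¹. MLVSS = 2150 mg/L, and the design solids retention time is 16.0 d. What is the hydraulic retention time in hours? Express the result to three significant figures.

Rearranging the biomass balance for a CMAS with decay, V = Y·Q·ΔS·θ_c / [X·(1+k_d θ_c)] = 0.518 × 30200 × (285 − 10.6) × 16.0 / [2150 × (1 + 0.0479 × 16.0)] = 6.87×10^7 / 3798 = 18085 m³.
τ = V/Q = 18085/30200 = 0.5988 d, or 14.37 h.

τ ≈ 14.4 h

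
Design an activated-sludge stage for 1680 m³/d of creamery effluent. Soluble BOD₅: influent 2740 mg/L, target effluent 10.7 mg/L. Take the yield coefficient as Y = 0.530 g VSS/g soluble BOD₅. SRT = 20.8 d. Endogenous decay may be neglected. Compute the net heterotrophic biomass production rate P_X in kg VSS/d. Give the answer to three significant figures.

P_X ≈ 2430 kg VSS/d

With endogenous decay neglected, the observed yield equals the true yield: Y_obs = Y = 0.530 g VSS/g soluble BOD₅.
Q·(S₀ − S) = 1680 × (2740 − 10.7) × 10⁻³ = 4585 kg/d removed.
So the net sludge growth is P_X = 0.5300 × 4585 = 2430 kg VSS/d.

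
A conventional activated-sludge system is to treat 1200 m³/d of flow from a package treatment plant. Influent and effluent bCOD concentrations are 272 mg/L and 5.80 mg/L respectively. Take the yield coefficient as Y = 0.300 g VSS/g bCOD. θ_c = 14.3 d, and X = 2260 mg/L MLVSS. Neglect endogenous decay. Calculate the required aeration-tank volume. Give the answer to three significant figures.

Biomass mass balance (decay neglected): V·X = Y·Q·(S₀ − S)·θ_c, so V = 0.300 × 1200 × (272 − 5.80) × 14.3 / 2260 = 606.4 m³.

V ≈ 606 m³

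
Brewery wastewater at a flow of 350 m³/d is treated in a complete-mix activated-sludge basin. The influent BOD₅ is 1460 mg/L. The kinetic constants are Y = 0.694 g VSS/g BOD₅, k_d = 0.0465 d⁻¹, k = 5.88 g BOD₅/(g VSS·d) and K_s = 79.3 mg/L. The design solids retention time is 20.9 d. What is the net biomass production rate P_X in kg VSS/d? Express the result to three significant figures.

From the Monod/SRT balance for a CMAS, S = K_s·(1+k_d θ_c)/[θ_c·(Y k − k_d) − 1] = 79.3 × (1 + 0.0465 × 20.9) / [20.9 × (0.694 × 5.88 − 0.0465) − 1] = 156.4 / 83.32 = 1.877 mg/L.
Observed yield with endogenous decay: Y_obs = Y / (1 + k_d·θ_c) = 0.694 / (1 + 0.0465 × 20.9) = 0.694 / 1.972 = 0.3520 g VSS/g BOD₅.
Mass of BOD₅ removed per day: Q(S₀ − S) = 350 × 1458 g/m³ = 510.3 kg/d.
P_X = Y_obs · Q(S₀ − S) = 0.3520 × 510.3 = 179.6 kg VSS/d.

P_X ≈ 180 kg VSS/d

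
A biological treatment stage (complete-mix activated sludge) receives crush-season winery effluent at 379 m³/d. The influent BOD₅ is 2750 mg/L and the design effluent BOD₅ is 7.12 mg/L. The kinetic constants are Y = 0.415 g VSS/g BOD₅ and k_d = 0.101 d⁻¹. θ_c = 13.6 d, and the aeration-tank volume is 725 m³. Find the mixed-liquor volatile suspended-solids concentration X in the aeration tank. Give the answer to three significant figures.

X ≈ 3410 mg/L

From V·X·(1 + k_d·θ_c) = Y·Q·(S₀ − S)·θ_c: X = 0.415 × 379 × (2750 − 7.12) × 13.6 / [725 × (1 + 0.101 × 13.6)] = 3409 mg/L.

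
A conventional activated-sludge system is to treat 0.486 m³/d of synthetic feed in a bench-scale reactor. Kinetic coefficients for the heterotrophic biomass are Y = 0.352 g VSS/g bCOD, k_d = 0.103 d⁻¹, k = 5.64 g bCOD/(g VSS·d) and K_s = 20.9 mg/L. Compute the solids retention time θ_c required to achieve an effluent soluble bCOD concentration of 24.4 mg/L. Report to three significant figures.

θ_c ≈ 1.03 d

From 1/θ_c = Y·k·S/(K_s + S) − k_d: Y·k·S/(K_s+S) = 0.352 × 5.64 × 24.4 / (20.9 + 24.4) = 1.069 d⁻¹.
Then 1/θ_c = μ − k_d = 1.069 − 0.103 = 0.9663 d⁻¹, giving θ_c = 1.035 d.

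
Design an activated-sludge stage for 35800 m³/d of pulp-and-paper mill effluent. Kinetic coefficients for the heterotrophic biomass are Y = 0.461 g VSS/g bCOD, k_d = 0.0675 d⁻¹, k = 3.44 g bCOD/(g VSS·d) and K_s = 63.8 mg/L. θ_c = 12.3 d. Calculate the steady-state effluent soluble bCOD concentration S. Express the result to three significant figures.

For a completely mixed reactor with recycle the Lawrence–McCarty relation gives S = K_s·(1 + k_d·θ_c) / [θ_c·(Y·k − k_d) − 1] = 63.8 × (1 + 0.0675 × 12.3) / [12.3 × (0.461 × 3.44 − 0.0675) − 1] = 116.8 / 17.68 = 6.606 mg/L.

S ≈ 6.61 mg/L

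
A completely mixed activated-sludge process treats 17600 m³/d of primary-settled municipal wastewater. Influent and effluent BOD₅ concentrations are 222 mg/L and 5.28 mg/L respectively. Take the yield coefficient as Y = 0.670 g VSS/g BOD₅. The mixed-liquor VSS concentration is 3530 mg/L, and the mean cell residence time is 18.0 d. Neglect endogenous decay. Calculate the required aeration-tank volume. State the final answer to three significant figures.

V·X = Y·Q·ΔS·θ_c gives V = 0.670 × 17600 × (222 − 5.28) × 18.0 / 3530 = 13031 m³.

V ≈ 13000 m³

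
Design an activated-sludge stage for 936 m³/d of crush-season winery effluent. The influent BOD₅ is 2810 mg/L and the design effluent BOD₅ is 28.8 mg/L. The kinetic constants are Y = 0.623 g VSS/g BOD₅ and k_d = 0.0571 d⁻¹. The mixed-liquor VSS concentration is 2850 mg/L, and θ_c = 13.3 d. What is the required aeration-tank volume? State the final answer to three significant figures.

V ≈ 4300 m³

From the SRT design equation V = Y Q (S₀−S) θ_c / [X (1 + k_d θ_c)] = 0.623 × 936 × (2810 − 28.8) × 13.3 / [2850 × (1 + 0.0571 × 13.3)] = 2.16×10^7 / 5014 = 4302 m³.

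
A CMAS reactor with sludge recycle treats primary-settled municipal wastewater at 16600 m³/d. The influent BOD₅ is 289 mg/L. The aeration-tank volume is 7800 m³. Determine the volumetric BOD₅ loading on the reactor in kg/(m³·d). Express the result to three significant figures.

L_v = Q S₀ / V = 16600 × 289 × 10⁻³ / 7800 = 0.6151 kg/(m³·d).

L_v ≈ 0.615 kg BOD₅/(m³·d)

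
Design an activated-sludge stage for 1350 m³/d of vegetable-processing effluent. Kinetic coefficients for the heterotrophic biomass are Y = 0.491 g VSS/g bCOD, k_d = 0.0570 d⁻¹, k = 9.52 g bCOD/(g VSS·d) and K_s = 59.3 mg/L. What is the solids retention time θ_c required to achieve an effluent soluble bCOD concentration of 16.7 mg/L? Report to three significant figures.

From 1/θ_c = Y·k·S/(K_s + S) − k_d: Y·k·S/(K_s+S) = 0.491 × 9.52 × 16.7 / (59.3 + 16.7) = 1.027 d⁻¹.
Then 1/θ_c = μ − k_d = 1.027 − 0.0570 = 0.9701 d⁻¹, giving θ_c = 1.031 d.

θ_c ≈ 1.03 d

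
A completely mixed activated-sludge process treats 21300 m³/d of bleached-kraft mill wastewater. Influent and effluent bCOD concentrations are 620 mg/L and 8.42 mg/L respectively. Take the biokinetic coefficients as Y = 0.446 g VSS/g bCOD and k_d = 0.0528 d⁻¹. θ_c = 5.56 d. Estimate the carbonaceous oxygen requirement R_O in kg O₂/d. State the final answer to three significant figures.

R_O ≈ 6650 kg O₂/d

Observed yield with endogenous decay: Y_obs = Y / (1 + k_d·θ_c) = 0.446 / (1 + 0.0528 × 5.56) = 0.446 / 1.294 = 0.3448 g VSS/g bCOD.
Q·(S₀ − S) = 21300 × (620 − 8.42) × 10⁻³ = 13027 kg/d removed.
P_X = Y_obs·Q·(S₀ − S) = 0.3448 × 13027 = 4491 kg VSS/d.
R_O = Q·(S₀ − S) − 1.42·P_X = 13027 − 1.42 × 4491 = 6649 kg O₂/d.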